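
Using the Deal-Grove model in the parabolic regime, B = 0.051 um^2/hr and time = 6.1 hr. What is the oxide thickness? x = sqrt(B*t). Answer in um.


Step 1: Compute B*t = 0.051 * 6.1 = 0.3111
Step 2: x = sqrt(0.3111)
x = 0.558 um


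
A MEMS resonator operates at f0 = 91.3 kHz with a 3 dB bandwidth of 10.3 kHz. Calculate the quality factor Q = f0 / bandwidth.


Step 1: Q = f0 / bandwidth
Step 2: Q = 91.3 / 10.3
Q = 8.9


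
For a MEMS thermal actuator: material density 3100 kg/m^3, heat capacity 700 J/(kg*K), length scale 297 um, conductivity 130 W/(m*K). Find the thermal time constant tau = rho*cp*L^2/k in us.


Step 1: Convert L to m: L = 297e-6 m
Step 2: L^2 = (297e-6)^2 = 8.8209e-08 m^2
Step 3: tau = 3100 * 700 * 8.8209e-08 / 130 = 1.47241177e-03 s
Step 4: Convert to microseconds (multiply by 1e6).
tau = 1472.412 us


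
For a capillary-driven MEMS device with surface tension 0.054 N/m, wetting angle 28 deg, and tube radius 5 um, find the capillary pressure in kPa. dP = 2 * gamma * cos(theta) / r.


Step 1: cos(28 deg) = 0.8829
Step 2: Convert r to m: r = 5e-6 m
Step 3: dP = 2 * 0.054 * 0.8829 / 5e-6 = 19070.6 Pa
Step 4: Convert Pa to kPa (divide by 1000).
dP = 19.07 kPa


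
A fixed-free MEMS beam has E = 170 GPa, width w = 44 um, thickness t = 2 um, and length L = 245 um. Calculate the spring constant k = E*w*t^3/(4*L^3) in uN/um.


Step 1: Convert E to consistent units (1 GPa = 1000 uN/um^2).
E = 170 GPa = 170000 uN/um^2
Step 2: Compute t^3 = 2^3 = 8
Step 3: Compute L^3 = 245^3 = 14706125
Step 4: k = 170000 * 44 * 8 / (4 * 14706125)
k = 1.0173 uN/um


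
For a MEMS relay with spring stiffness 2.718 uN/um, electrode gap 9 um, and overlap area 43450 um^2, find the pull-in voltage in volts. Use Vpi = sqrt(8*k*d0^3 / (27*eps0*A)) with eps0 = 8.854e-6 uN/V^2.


Step 1: Compute numerator: 8 * k * d0^3 = 8 * 2.718 * 9^3 = 15851.376
Step 2: Compute denominator: 27 * eps0 * A = 27 * 8.854e-6 * 43450 = 10.38707
Step 3: Vpi = sqrt(15851.376 / 10.38707)
Vpi = 39.06 V


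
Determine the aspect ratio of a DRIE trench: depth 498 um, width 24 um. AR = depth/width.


Step 1: AR = depth / width
Step 2: AR = 498 / 24
AR = 20.8


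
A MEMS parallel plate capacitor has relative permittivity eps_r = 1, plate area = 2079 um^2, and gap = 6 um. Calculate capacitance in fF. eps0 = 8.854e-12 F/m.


Step 1: Convert area to m^2: A = 2079e-12 m^2
Step 2: Convert gap to m: d = 6e-6 m
Step 3: C = eps0 * eps_r * A / d
C = 8.854e-12 * 1 * 2079e-12 / 6e-6
Step 4: Convert to fF (multiply by 1e15).
C = 3.07 fF


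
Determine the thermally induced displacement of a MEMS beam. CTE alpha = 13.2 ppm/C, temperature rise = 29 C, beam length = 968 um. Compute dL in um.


Step 1: Convert CTE: alpha = 13.2 ppm/C = 13.2e-6 /C
Step 2: dL = 13.2e-6 * 29 * 968
dL = 0.3706 um


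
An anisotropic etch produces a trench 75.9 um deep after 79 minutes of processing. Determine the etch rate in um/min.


Step 1: Etch rate = depth / time
Step 2: rate = 75.9 / 79
rate = 0.961 um/min


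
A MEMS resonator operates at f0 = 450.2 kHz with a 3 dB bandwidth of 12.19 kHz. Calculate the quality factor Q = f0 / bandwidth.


Step 1: Q = f0 / bandwidth
Step 2: Q = 450.2 / 12.19
Q = 36.9


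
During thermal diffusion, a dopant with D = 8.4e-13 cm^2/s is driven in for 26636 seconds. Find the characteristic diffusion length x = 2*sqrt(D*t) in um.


Step 1: Compute D*t = 8.4e-13 * 26636 = 2.237424e-08 cm^2
Step 2: sqrt(D*t) = 1.4958e-04 cm
Step 3: x = 2 * 1.4958e-04 cm = 2.9916e-04 cm
Step 4: Convert to um (1 cm = 1e4 um): x = 2.992 um


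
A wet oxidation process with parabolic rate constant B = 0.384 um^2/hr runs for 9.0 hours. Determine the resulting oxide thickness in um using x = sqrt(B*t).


Step 1: Compute B*t = 0.384 * 9.0 = 3.456
Step 2: x = sqrt(3.456)
x = 1.859 um


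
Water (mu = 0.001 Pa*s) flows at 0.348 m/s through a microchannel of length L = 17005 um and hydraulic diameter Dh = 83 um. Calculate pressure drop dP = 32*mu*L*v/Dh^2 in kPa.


Step 1: Convert to SI: L = 17005e-6 m, Dh = 83e-6 m
Step 2: dP = 32 * 0.001 * 17005e-6 * 0.348 / (83e-6)^2
Step 3: dP = 27488.41 Pa
Step 4: Convert to kPa: dP = 27.49 kPa


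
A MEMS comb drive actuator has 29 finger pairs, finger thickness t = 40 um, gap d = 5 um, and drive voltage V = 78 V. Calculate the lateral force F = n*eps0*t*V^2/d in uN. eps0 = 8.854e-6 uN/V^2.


Step 1: Parameters: n=29, eps0=8.854e-6 uN/V^2, t=40 um, V=78 V, d=5 um
Step 2: V^2 = 6084
Step 3: F = 29 * 8.854e-6 * 40 * 6084 / 5
F = 12.497 uN


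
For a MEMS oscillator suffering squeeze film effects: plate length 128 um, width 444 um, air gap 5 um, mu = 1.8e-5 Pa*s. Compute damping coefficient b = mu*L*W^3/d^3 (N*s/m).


Step 1: Convert to SI.
L = 128e-6 m, W = 444e-6 m, d = 5e-6 m
Step 2: W^3 = (444e-6)^3 = 8.75e-11 m^3
Step 3: d^3 = (5e-6)^3 = 1.25e-16 m^3
Step 4: b = 1.8e-5 * 128e-6 * 8.75e-11 / 1.25e-16
b = 1.61e-03 N*s/m


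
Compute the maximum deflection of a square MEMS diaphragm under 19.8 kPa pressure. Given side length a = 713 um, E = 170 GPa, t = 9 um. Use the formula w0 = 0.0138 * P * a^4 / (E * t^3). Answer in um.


Step 1: Convert pressure to compatible units (E is in GPa, so P in GPa).
P = 19.8 kPa = 19.8e-6 GPa
Step 2: Compute numerator: 0.0138 * P * a^4.
a^4 = 713^4 = 258439040161
numerator = 0.0138 * 19.8e-6 * 258439040161 = 7.06159e+04
Step 3: Compute denominator: E * t^3 = 170 * 9^3 = 123930
Step 4: w0 = numerator / denominator = 7.06159e+04 / 123930 = 0.5698 um


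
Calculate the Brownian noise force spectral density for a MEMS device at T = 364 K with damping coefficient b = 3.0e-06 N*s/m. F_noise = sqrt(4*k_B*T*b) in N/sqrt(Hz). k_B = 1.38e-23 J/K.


Step 1: Compute 4 * k_B * T * b
= 4 * 1.38e-23 * 364 * 3.0e-06
= 6.0278e-26 N^2/Hz
Step 2: F_noise = sqrt(6.0278e-26)
F_noise = 2.46e-13 N/sqrt(Hz)


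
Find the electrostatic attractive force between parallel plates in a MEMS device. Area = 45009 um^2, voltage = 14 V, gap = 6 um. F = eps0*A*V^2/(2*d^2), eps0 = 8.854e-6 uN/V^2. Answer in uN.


Step 1: Identify parameters.
eps0 = 8.854e-6 uN/V^2, A = 45009 um^2, V = 14 V, d = 6 um
Step 2: Compute V^2 = 14^2 = 196
Step 3: Compute d^2 = 6^2 = 36
Step 4: F = 0.5 * 8.854e-6 * 45009 * 196 / 36
F = 1.085 uN


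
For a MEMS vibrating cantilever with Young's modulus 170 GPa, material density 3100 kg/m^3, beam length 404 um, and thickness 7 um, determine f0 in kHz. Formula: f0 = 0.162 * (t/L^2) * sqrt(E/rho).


Step 1: Convert units to SI.
t_SI = 7e-6 m, L_SI = 404e-6 m
Step 2: Calculate sqrt(E/rho).
sqrt(170e9 / 3100) = 7405.32 m/s
Step 3: Compute f0.
f0 = 0.162 * 7e-6 / (404e-6)^2 * 7405.32 = 51451.0 Hz = 51.45 kHz


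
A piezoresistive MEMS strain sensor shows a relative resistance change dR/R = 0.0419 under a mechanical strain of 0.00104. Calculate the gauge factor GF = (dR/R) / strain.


Step 1: Identify values.
dR/R = 0.0419, strain = 0.00104
Step 2: GF = (dR/R) / strain = 0.0419 / 0.00104
GF = 40.3


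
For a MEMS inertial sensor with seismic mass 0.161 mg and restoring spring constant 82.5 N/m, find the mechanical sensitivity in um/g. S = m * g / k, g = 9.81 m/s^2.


Step 1: Convert mass: m = 0.161 mg = 1.61e-07 kg
Step 2: S = m * g / k = 1.61e-07 * 9.81 / 82.5
Step 3: S = 1.91e-08 m/g
Step 4: Convert to um/g: S = 0.019 um/g


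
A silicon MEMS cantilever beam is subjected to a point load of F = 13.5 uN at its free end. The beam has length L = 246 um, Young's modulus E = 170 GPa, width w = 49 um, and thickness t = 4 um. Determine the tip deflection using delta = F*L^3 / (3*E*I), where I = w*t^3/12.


Step 1: Calculate the second moment of area.
I = w * t^3 / 12 = 49 * 4^3 / 12 = 261.3333 um^4
Step 2: Convert E to consistent units (1 GPa = 1000 uN/um^2).
E = 170 GPa = 170000 uN/um^2
Step 3: Calculate tip deflection.
delta = F * L^3 / (3 * E * I)
delta = 13.5 * 246^3 / (3 * 170000 * 261.3333)
delta = 1.5079 um


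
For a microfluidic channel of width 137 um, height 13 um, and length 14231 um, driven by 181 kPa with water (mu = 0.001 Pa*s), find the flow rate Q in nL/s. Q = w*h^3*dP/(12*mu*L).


Step 1: Convert all dimensions to SI (meters).
w = 137e-6 m, h = 13e-6 m, L = 14231e-6 m, dP = 181e3 Pa
Step 2: Q = w * h^3 * dP / (12 * mu * L)
Q = 137e-6 * (13e-6)^3 * 181e3 / (12 * 0.001 * 14231e-6) = 3.1901605e-10 m^3/s
Step 3: Convert Q from m^3/s to nL/s (1 m^3 = 1e12 nL, so multiply by 1e12).
Q = 319.016 nL/s


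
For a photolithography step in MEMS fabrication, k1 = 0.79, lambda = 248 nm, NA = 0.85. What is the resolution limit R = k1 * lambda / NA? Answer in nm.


Step 1: Identify values: k1 = 0.79, lambda = 248 nm, NA = 0.85
Step 2: R = k1 * lambda / NA
R = 0.79 * 248 / 0.85
R = 230.5 nm


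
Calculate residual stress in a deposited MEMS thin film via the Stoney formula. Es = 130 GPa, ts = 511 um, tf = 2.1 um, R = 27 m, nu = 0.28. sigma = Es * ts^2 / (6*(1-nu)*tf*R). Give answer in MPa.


Step 1: Compute numerator: Es * ts^2 = 130 * 511^2 = 33945730 (GPa*um^2)
Step 2: Compute denominator (R in um): 6*(1-nu)*tf*R = 6*0.72*2.1*27e6 = 244944000.0 (um^2)
Step 3: sigma (GPa) = 33945730 / 244944000.0 = 1.38586e-01 GPa
Step 4: Convert to MPa (x1000): sigma = 138.6 MPa


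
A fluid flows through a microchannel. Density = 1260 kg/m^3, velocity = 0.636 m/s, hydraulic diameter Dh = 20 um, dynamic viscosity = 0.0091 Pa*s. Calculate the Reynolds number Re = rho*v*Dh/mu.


Step 1: Convert Dh to meters: Dh = 20e-6 m
Step 2: Re = rho * v * Dh / mu
Re = 1260 * 0.636 * 20e-6 / 0.0091
Re = 1.761


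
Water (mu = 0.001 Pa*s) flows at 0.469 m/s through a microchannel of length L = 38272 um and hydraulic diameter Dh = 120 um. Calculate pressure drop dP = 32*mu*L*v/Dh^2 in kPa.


Step 1: Convert to SI: L = 38272e-6 m, Dh = 120e-6 m
Step 2: dP = 32 * 0.001 * 38272e-6 * 0.469 / (120e-6)^2
Step 3: dP = 39887.93 Pa
Step 4: Convert to kPa: dP = 39.89 kPa


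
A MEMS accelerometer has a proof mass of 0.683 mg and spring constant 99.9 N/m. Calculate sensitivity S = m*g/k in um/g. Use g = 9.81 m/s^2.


Step 1: Convert mass: m = 0.683 mg = 6.83e-07 kg
Step 2: S = m * g / k = 6.83e-07 * 9.81 / 99.9
Step 3: S = 6.71e-08 m/g
Step 4: Convert to um/g: S = 0.067 um/g


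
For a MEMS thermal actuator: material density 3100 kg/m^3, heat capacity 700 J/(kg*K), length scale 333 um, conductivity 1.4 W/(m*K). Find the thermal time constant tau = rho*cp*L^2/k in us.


Step 1: Convert L to m: L = 333e-6 m
Step 2: L^2 = (333e-6)^2 = 1.10889e-07 m^2
Step 3: tau = 3100 * 700 * 1.10889e-07 / 1.4 = 1.7187795e-01 s
Step 4: Convert to microseconds (multiply by 1e6).
tau = 171877.95 us


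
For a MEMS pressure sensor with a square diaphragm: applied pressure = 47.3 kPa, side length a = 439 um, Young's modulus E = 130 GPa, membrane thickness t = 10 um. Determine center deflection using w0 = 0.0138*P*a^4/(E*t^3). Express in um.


Step 1: Convert pressure to compatible units (E is in GPa, so P in GPa).
P = 47.3 kPa = 47.3e-6 GPa
Step 2: Compute numerator: 0.0138 * P * a^4.
a^4 = 439^4 = 37141383841
numerator = 0.0138 * 47.3e-6 * 37141383841 = 2.42437e+04
Step 3: Compute denominator: E * t^3 = 130 * 10^3 = 130000
Step 4: w0 = numerator / denominator = 2.42437e+04 / 130000 = 0.1865 um


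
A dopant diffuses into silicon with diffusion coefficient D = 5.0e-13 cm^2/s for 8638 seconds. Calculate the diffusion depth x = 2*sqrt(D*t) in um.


Step 1: Compute D*t = 5.0e-13 * 8638 = 4.319e-09 cm^2
Step 2: sqrt(D*t) = 6.57191e-05 cm
Step 3: x = 2 * 6.57191e-05 cm = 1.314382e-04 cm
Step 4: Convert to um (1 cm = 1e4 um): x = 1.314 um


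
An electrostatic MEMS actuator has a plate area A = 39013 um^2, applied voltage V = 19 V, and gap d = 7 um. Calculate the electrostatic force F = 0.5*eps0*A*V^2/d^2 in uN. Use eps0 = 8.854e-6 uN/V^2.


Step 1: Identify parameters.
eps0 = 8.854e-6 uN/V^2, A = 39013 um^2, V = 19 V, d = 7 um
Step 2: Compute V^2 = 19^2 = 361
Step 3: Compute d^2 = 7^2 = 49
Step 4: F = 0.5 * 8.854e-6 * 39013 * 361 / 49
F = 1.272 uN


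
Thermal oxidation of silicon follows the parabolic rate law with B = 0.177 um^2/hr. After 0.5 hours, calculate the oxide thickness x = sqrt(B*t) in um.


Step 1: Compute B*t = 0.177 * 0.5 = 0.0885
Step 2: x = sqrt(0.0885)
x = 0.297 um


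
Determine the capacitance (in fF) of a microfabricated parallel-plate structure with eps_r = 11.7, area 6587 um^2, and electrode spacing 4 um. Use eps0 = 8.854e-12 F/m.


Step 1: Convert area to m^2: A = 6587e-12 m^2
Step 2: Convert gap to m: d = 4e-6 m
Step 3: C = eps0 * eps_r * A / d
C = 8.854e-12 * 11.7 * 6587e-12 / 4e-6
Step 4: Convert to fF (multiply by 1e15).
C = 170.59 fF


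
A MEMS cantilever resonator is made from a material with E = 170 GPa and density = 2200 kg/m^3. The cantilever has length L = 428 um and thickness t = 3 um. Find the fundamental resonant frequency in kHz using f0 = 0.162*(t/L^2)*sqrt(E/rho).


Step 1: Convert units to SI.
t_SI = 3e-6 m, L_SI = 428e-6 m
Step 2: Calculate sqrt(E/rho).
sqrt(170e9 / 2200) = 8790.49 m/s
Step 3: Compute f0.
f0 = 0.162 * 3e-6 / (428e-6)^2 * 8790.49 = 23321.8 Hz = 23.32 kHz


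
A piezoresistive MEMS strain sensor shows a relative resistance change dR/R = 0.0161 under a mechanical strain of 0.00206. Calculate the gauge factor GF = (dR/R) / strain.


Step 1: Identify values.
dR/R = 0.0161, strain = 0.00206
Step 2: GF = (dR/R) / strain = 0.0161 / 0.00206
GF = 7.8


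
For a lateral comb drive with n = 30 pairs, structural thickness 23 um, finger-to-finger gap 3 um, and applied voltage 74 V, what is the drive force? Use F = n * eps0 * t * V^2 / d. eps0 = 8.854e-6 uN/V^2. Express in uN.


Step 1: Parameters: n=30, eps0=8.854e-6 uN/V^2, t=23 um, V=74 V, d=3 um
Step 2: V^2 = 5476
Step 3: F = 30 * 8.854e-6 * 23 * 5476 / 3
F = 11.151 uN


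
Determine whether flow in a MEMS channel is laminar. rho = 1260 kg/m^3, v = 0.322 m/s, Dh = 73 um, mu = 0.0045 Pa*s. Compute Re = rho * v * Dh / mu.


Step 1: Convert Dh to meters: Dh = 73e-6 m
Step 2: Re = rho * v * Dh / mu
Re = 1260 * 0.322 * 73e-6 / 0.0045
Re = 6.582
Since Re = 6.582 is below ~2300, the flow is laminar.


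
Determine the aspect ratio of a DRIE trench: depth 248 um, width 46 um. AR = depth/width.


Step 1: AR = depth / width
Step 2: AR = 248 / 46
AR = 5.4


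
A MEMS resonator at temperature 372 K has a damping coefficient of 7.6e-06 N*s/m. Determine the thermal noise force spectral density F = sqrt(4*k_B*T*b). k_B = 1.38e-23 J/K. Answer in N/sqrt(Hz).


Step 1: Compute 4 * k_B * T * b
= 4 * 1.38e-23 * 372 * 7.6e-06
= 1.5606e-25 N^2/Hz
Step 2: F_noise = sqrt(1.5606e-25)
F_noise = 3.95e-13 N/sqrt(Hz)


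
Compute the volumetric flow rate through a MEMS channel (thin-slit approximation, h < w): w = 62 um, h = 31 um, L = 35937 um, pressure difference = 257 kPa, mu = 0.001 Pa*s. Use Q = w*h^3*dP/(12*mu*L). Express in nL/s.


Step 1: Convert all dimensions to SI (meters).
w = 62e-6 m, h = 31e-6 m, L = 35937e-6 m, dP = 257e3 Pa
Step 2: Q = w * h^3 * dP / (12 * mu * L)
Q = 62e-6 * (31e-6)^3 * 257e3 / (12 * 0.001 * 35937e-6) = 1.10074527e-09 m^3/s
Step 3: Convert Q from m^3/s to nL/s (1 m^3 = 1e12 nL, so multiply by 1e12).
Q = 1100.745 nL/s


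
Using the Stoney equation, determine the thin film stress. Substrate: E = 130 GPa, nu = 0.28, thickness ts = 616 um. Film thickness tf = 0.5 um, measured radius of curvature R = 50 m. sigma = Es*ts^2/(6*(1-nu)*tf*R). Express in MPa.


Step 1: Compute numerator: Es * ts^2 = 130 * 616^2 = 49329280 (GPa*um^2)
Step 2: Compute denominator (R in um): 6*(1-nu)*tf*R = 6*0.72*0.5*50e6 = 108000000.0 (um^2)
Step 3: sigma (GPa) = 49329280 / 108000000.0 = 4.56753e-01 GPa
Step 4: Convert to MPa (x1000): sigma = 456.8 MPa


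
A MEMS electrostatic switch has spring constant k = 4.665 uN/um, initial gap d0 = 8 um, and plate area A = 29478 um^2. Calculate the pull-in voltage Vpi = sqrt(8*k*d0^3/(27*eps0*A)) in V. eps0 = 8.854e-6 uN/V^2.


Step 1: Compute numerator: 8 * k * d0^3 = 8 * 4.665 * 8^3 = 19107.84
Step 2: Compute denominator: 27 * eps0 * A = 27 * 8.854e-6 * 29478 = 7.046952
Step 3: Vpi = sqrt(19107.84 / 7.046952)
Vpi = 52.07 V


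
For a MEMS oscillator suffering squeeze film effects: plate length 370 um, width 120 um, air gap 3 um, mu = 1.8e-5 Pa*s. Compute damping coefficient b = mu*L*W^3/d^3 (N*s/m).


Step 1: Convert to SI.
L = 370e-6 m, W = 120e-6 m, d = 3e-6 m
Step 2: W^3 = (120e-6)^3 = 1.73e-12 m^3
Step 3: d^3 = (3e-6)^3 = 2.70e-17 m^3
Step 4: b = 1.8e-5 * 370e-6 * 1.73e-12 / 2.70e-17
b = 4.26e-04 N*s/m


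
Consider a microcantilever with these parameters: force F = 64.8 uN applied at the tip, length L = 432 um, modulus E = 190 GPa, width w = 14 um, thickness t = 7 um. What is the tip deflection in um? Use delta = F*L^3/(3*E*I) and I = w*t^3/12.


Step 1: Calculate the second moment of area.
I = w * t^3 / 12 = 14 * 7^3 / 12 = 400.1667 um^4
Step 2: Convert E to consistent units (1 GPa = 1000 uN/um^2).
E = 190 GPa = 190000 uN/um^2
Step 3: Calculate tip deflection.
delta = F * L^3 / (3 * E * I)
delta = 64.8 * 432^3 / (3 * 190000 * 400.1667)
delta = 22.904 um


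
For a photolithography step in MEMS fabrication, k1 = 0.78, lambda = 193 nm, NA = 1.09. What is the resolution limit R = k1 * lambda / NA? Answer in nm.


Step 1: Identify values: k1 = 0.78, lambda = 193 nm, NA = 1.09
Step 2: R = k1 * lambda / NA
R = 0.78 * 193 / 1.09
R = 138.1 nm


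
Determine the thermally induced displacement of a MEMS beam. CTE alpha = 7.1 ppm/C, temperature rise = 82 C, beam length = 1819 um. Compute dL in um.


Step 1: Convert CTE: alpha = 7.1 ppm/C = 7.1e-6 /C
Step 2: dL = 7.1e-6 * 82 * 1819
dL = 1.059 um


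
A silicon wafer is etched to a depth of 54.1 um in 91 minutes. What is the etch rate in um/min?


Step 1: Etch rate = depth / time
Step 2: rate = 54.1 / 91
rate = 0.595 um/min


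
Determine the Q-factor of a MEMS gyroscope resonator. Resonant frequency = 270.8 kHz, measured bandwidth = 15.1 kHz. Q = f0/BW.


Step 1: Q = f0 / bandwidth
Step 2: Q = 270.8 / 15.1
Q = 17.9


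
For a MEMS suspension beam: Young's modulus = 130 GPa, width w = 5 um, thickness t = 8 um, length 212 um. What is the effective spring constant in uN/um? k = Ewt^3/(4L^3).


Step 1: Convert E to consistent units (1 GPa = 1000 uN/um^2).
E = 130 GPa = 130000 uN/um^2
Step 2: Compute t^3 = 8^3 = 512
Step 3: Compute L^3 = 212^3 = 9528128
Step 4: k = 130000 * 5 * 512 / (4 * 9528128)
k = 8.732 uN/um


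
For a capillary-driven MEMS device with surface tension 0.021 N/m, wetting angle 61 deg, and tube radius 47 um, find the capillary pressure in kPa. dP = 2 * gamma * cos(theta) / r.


Step 1: cos(61 deg) = 0.4848
Step 2: Convert r to m: r = 47e-6 m
Step 3: dP = 2 * 0.021 * 0.4848 / 47e-6 = 433.2 Pa
Step 4: Convert Pa to kPa (divide by 1000).
dP = 0.43 kPa


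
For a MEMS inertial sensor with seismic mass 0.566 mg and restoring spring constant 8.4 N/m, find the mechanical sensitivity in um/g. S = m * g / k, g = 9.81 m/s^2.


Step 1: Convert mass: m = 0.566 mg = 5.66e-07 kg
Step 2: S = m * g / k = 5.66e-07 * 9.81 / 8.4
Step 3: S = 6.61e-07 m/g
Step 4: Convert to um/g: S = 0.661 um/g


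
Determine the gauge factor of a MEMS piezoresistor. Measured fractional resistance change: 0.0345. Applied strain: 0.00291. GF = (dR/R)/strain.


Step 1: Identify values.
dR/R = 0.0345, strain = 0.00291
Step 2: GF = (dR/R) / strain = 0.0345 / 0.00291
GF = 11.9


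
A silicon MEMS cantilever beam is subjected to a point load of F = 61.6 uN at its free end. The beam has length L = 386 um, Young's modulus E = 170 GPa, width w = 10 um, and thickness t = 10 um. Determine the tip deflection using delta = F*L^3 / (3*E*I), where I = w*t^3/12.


Step 1: Calculate the second moment of area.
I = w * t^3 / 12 = 10 * 10^3 / 12 = 833.3333 um^4
Step 2: Convert E to consistent units (1 GPa = 1000 uN/um^2).
E = 170 GPa = 170000 uN/um^2
Step 3: Calculate tip deflection.
delta = F * L^3 / (3 * E * I)
delta = 61.6 * 386^3 / (3 * 170000 * 833.3333)
delta = 8.3359 um


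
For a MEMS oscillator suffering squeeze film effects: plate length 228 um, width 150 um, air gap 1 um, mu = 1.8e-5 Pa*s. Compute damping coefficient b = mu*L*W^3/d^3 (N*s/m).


Step 1: Convert to SI.
L = 228e-6 m, W = 150e-6 m, d = 1e-6 m
Step 2: W^3 = (150e-6)^3 = 3.37e-12 m^3
Step 3: d^3 = (1e-6)^3 = 1.00e-18 m^3
Step 4: b = 1.8e-5 * 228e-6 * 3.37e-12 / 1.00e-18
b = 1.39e-02 N*s/m


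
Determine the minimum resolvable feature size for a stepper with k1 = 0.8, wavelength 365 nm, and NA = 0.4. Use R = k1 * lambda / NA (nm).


Step 1: Identify values: k1 = 0.8, lambda = 365 nm, NA = 0.4
Step 2: R = k1 * lambda / NA
R = 0.8 * 365 / 0.4
R = 730.0 nm


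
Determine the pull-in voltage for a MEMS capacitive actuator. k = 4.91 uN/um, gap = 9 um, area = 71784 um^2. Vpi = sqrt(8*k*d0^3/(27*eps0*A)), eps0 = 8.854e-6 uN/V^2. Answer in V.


Step 1: Compute numerator: 8 * k * d0^3 = 8 * 4.91 * 9^3 = 28635.12
Step 2: Compute denominator: 27 * eps0 * A = 27 * 8.854e-6 * 71784 = 17.160539
Step 3: Vpi = sqrt(28635.12 / 17.160539)
Vpi = 40.85 V


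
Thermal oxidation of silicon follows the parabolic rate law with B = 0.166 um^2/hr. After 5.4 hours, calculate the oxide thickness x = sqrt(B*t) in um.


Step 1: Compute B*t = 0.166 * 5.4 = 0.8964
Step 2: x = sqrt(0.8964)
x = 0.947 um


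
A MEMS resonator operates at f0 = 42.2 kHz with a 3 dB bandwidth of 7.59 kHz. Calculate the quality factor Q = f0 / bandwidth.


Step 1: Q = f0 / bandwidth
Step 2: Q = 42.2 / 7.59
Q = 5.6


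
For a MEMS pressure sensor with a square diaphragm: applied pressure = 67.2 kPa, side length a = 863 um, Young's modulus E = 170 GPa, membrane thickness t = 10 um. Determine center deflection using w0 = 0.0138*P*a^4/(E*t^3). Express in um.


Step 1: Convert pressure to compatible units (E is in GPa, so P in GPa).
P = 67.2 kPa = 67.2e-6 GPa
Step 2: Compute numerator: 0.0138 * P * a^4.
a^4 = 863^4 = 554680863361
numerator = 0.0138 * 67.2e-6 * 554680863361 = 5.143888e+05
Step 3: Compute denominator: E * t^3 = 170 * 10^3 = 170000
Step 4: w0 = numerator / denominator = 5.143888e+05 / 170000 = 3.0258 um


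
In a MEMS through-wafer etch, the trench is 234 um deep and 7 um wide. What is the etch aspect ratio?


Step 1: AR = depth / width
Step 2: AR = 234 / 7
AR = 33.4


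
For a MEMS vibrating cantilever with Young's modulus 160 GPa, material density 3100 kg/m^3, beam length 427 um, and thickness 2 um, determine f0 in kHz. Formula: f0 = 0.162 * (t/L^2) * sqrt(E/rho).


Step 1: Convert units to SI.
t_SI = 2e-6 m, L_SI = 427e-6 m
Step 2: Calculate sqrt(E/rho).
sqrt(160e9 / 3100) = 7184.21 m/s
Step 3: Compute f0.
f0 = 0.162 * 2e-6 / (427e-6)^2 * 7184.21 = 12766.4 Hz = 12.77 kHz


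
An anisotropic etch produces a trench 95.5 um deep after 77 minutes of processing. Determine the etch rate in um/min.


Step 1: Etch rate = depth / time
Step 2: rate = 95.5 / 77
rate = 1.24 um/min


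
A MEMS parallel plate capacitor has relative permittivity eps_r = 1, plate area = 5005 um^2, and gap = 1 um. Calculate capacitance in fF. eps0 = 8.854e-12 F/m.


Step 1: Convert area to m^2: A = 5005e-12 m^2
Step 2: Convert gap to m: d = 1e-6 m
Step 3: C = eps0 * eps_r * A / d
C = 8.854e-12 * 1 * 5005e-12 / 1e-6
Step 4: Convert to fF (multiply by 1e15).
C = 44.31 fF


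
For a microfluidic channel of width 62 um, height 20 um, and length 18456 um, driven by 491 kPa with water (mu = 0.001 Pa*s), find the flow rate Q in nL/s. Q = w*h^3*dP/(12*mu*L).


Step 1: Convert all dimensions to SI (meters).
w = 62e-6 m, h = 20e-6 m, L = 18456e-6 m, dP = 491e3 Pa
Step 2: Q = w * h^3 * dP / (12 * mu * L)
Q = 62e-6 * (20e-6)^3 * 491e3 / (12 * 0.001 * 18456e-6) = 1.09962433e-09 m^3/s
Step 3: Convert Q from m^3/s to nL/s (1 m^3 = 1e12 nL, so multiply by 1e12).
Q = 1099.624 nL/s


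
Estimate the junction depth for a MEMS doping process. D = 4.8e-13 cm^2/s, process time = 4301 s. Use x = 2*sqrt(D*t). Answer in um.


Step 1: Compute D*t = 4.8e-13 * 4301 = 2.06448e-09 cm^2
Step 2: sqrt(D*t) = 4.5437e-05 cm
Step 3: x = 2 * 4.5437e-05 cm = 9.0874e-05 cm
Step 4: Convert to um (1 cm = 1e4 um): x = 0.909 um


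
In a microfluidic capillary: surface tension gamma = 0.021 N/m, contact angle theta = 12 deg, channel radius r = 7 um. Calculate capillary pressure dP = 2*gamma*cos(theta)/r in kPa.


Step 1: cos(12 deg) = 0.9781
Step 2: Convert r to m: r = 7e-6 m
Step 3: dP = 2 * 0.021 * 0.9781 / 7e-6 = 5868.6 Pa
Step 4: Convert Pa to kPa (divide by 1000).
dP = 5.87 kPa


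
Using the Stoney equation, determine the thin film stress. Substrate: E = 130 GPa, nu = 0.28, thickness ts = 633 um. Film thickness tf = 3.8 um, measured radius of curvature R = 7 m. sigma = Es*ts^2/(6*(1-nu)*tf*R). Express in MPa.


Step 1: Compute numerator: Es * ts^2 = 130 * 633^2 = 52089570 (GPa*um^2)
Step 2: Compute denominator (R in um): 6*(1-nu)*tf*R = 6*0.72*3.8*7e6 = 114912000.0 (um^2)
Step 3: sigma (GPa) = 52089570 / 114912000.0 = 4.533e-01 GPa
Step 4: Convert to MPa (x1000): sigma = 453.3 MPa


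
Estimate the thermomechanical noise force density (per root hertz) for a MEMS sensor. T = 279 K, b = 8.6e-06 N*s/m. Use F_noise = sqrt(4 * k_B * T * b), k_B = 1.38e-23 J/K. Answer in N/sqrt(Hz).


Step 1: Compute 4 * k_B * T * b
= 4 * 1.38e-23 * 279 * 8.6e-06
= 1.3245e-25 N^2/Hz
Step 2: F_noise = sqrt(1.3245e-25)
F_noise = 3.64e-13 N/sqrt(Hz)


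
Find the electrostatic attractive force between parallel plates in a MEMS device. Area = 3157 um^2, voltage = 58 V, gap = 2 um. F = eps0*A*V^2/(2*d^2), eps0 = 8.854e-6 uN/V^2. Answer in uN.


Step 1: Identify parameters.
eps0 = 8.854e-6 uN/V^2, A = 3157 um^2, V = 58 V, d = 2 um
Step 2: Compute V^2 = 58^2 = 3364
Step 3: Compute d^2 = 2^2 = 4
Step 4: F = 0.5 * 8.854e-6 * 3157 * 3364 / 4
F = 11.754 uN


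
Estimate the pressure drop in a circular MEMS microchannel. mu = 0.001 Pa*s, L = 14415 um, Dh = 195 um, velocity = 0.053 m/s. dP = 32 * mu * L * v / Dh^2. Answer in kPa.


Step 1: Convert to SI: L = 14415e-6 m, Dh = 195e-6 m
Step 2: dP = 32 * 0.001 * 14415e-6 * 0.053 / (195e-6)^2
Step 3: dP = 642.94 Pa
Step 4: Convert to kPa: dP = 0.64 kPa


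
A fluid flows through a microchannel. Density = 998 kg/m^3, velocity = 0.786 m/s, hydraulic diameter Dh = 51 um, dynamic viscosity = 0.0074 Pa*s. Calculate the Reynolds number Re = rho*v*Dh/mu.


Step 1: Convert Dh to meters: Dh = 51e-6 m
Step 2: Re = rho * v * Dh / mu
Re = 998 * 0.786 * 51e-6 / 0.0074
Re = 5.406


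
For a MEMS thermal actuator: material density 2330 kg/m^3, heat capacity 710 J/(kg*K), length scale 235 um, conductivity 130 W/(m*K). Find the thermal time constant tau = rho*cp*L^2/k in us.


Step 1: Convert L to m: L = 235e-6 m
Step 2: L^2 = (235e-6)^2 = 5.5225e-08 m^2
Step 3: tau = 2330 * 710 * 5.5225e-08 / 130 = 7.0275937e-04 s
Step 4: Convert to microseconds (multiply by 1e6).
tau = 702.759 us


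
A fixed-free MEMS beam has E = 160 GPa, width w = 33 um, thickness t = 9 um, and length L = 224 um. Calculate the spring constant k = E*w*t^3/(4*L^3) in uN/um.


Step 1: Convert E to consistent units (1 GPa = 1000 uN/um^2).
E = 160 GPa = 160000 uN/um^2
Step 2: Compute t^3 = 9^3 = 729
Step 3: Compute L^3 = 224^3 = 11239424
Step 4: k = 160000 * 33 * 729 / (4 * 11239424)
k = 85.6165 uN/um


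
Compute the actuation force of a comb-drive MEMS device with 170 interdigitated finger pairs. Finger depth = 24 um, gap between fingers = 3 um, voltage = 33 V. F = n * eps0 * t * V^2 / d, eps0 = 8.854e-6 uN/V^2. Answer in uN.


Step 1: Parameters: n=170, eps0=8.854e-6 uN/V^2, t=24 um, V=33 V, d=3 um
Step 2: V^2 = 1089
Step 3: F = 170 * 8.854e-6 * 24 * 1089 / 3
F = 13.113 uN


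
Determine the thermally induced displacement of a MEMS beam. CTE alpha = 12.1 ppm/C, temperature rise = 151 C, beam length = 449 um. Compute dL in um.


Step 1: Convert CTE: alpha = 12.1 ppm/C = 12.1e-6 /C
Step 2: dL = 12.1e-6 * 151 * 449
dL = 0.8204 um


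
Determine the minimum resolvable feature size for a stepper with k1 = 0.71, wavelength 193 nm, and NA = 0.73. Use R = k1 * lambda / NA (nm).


Step 1: Identify values: k1 = 0.71, lambda = 193 nm, NA = 0.73
Step 2: R = k1 * lambda / NA
R = 0.71 * 193 / 0.73
R = 187.7 nm


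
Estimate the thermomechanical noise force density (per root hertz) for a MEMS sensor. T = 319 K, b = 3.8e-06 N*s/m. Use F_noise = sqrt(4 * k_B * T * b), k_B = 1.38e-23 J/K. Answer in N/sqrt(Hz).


Step 1: Compute 4 * k_B * T * b
= 4 * 1.38e-23 * 319 * 3.8e-06
= 6.6913e-26 N^2/Hz
Step 2: F_noise = sqrt(6.6913e-26)
F_noise = 2.59e-13 N/sqrt(Hz)


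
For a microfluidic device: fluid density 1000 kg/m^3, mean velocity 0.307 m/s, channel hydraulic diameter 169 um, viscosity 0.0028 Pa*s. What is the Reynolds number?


Step 1: Convert Dh to meters: Dh = 169e-6 m
Step 2: Re = rho * v * Dh / mu
Re = 1000 * 0.307 * 169e-6 / 0.0028
Re = 18.53


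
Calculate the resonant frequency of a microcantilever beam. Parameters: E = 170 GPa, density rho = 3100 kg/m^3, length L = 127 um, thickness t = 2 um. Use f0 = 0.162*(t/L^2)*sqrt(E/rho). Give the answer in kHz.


Step 1: Convert units to SI.
t_SI = 2e-6 m, L_SI = 127e-6 m
Step 2: Calculate sqrt(E/rho).
sqrt(170e9 / 3100) = 7405.32 m/s
Step 3: Compute f0.
f0 = 0.162 * 2e-6 / (127e-6)^2 * 7405.32 = 148758.4 Hz = 148.76 kHz


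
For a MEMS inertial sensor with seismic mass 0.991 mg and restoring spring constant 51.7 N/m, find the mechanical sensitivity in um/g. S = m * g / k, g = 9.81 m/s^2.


Step 1: Convert mass: m = 0.991 mg = 9.91e-07 kg
Step 2: S = m * g / k = 9.91e-07 * 9.81 / 51.7
Step 3: S = 1.88e-07 m/g
Step 4: Convert to um/g: S = 0.188 um/g


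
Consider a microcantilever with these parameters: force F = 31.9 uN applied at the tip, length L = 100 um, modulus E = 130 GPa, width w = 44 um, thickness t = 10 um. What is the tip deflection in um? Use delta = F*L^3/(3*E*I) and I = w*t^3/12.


Step 1: Calculate the second moment of area.
I = w * t^3 / 12 = 44 * 10^3 / 12 = 3666.6667 um^4
Step 2: Convert E to consistent units (1 GPa = 1000 uN/um^2).
E = 130 GPa = 130000 uN/um^2
Step 3: Calculate tip deflection.
delta = F * L^3 / (3 * E * I)
delta = 31.9 * 100^3 / (3 * 130000 * 3666.6667)
delta = 0.0223 um


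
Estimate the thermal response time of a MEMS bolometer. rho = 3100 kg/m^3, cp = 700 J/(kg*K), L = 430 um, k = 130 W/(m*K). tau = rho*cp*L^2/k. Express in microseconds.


Step 1: Convert L to m: L = 430e-6 m
Step 2: L^2 = (430e-6)^2 = 1.849e-07 m^2
Step 3: tau = 3100 * 700 * 1.849e-07 / 130 = 3.08640769e-03 s
Step 4: Convert to microseconds (multiply by 1e6).
tau = 3086.408 us


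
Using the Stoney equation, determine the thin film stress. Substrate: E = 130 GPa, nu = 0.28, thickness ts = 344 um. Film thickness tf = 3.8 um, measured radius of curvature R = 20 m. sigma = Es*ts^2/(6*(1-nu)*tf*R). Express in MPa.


Step 1: Compute numerator: Es * ts^2 = 130 * 344^2 = 15383680 (GPa*um^2)
Step 2: Compute denominator (R in um): 6*(1-nu)*tf*R = 6*0.72*3.8*20e6 = 328320000.0 (um^2)
Step 3: sigma (GPa) = 15383680 / 328320000.0 = 4.6856e-02 GPa
Step 4: Convert to MPa (x1000): sigma = 46.9 MPa


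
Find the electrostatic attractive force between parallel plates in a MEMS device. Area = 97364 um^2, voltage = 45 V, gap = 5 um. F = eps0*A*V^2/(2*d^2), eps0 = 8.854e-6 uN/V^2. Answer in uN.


Step 1: Identify parameters.
eps0 = 8.854e-6 uN/V^2, A = 97364 um^2, V = 45 V, d = 5 um
Step 2: Compute V^2 = 45^2 = 2025
Step 3: Compute d^2 = 5^2 = 25
Step 4: F = 0.5 * 8.854e-6 * 97364 * 2025 / 25
F = 34.913 uN


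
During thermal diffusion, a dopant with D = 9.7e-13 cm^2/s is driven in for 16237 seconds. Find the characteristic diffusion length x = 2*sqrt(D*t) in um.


Step 1: Compute D*t = 9.7e-13 * 16237 = 1.574989e-08 cm^2
Step 2: sqrt(D*t) = 1.255e-04 cm
Step 3: x = 2 * 1.255e-04 cm = 2.51e-04 cm
Step 4: Convert to um (1 cm = 1e4 um): x = 2.51 um


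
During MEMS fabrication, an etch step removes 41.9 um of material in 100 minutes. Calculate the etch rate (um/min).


Step 1: Etch rate = depth / time
Step 2: rate = 41.9 / 100
rate = 0.419 um/min


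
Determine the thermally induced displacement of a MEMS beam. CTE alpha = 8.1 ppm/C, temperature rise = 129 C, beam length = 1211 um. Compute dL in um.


Step 1: Convert CTE: alpha = 8.1 ppm/C = 8.1e-6 /C
Step 2: dL = 8.1e-6 * 129 * 1211
dL = 1.2654 um


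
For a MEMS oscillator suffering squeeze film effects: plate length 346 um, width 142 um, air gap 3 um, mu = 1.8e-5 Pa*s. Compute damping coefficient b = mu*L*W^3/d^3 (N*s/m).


Step 1: Convert to SI.
L = 346e-6 m, W = 142e-6 m, d = 3e-6 m
Step 2: W^3 = (142e-6)^3 = 2.86e-12 m^3
Step 3: d^3 = (3e-6)^3 = 2.70e-17 m^3
Step 4: b = 1.8e-5 * 346e-6 * 2.86e-12 / 2.70e-17
b = 6.60e-04 N*s/m


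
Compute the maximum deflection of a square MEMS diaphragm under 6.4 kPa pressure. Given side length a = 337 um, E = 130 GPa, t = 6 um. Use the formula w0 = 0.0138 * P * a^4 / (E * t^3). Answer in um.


Step 1: Convert pressure to compatible units (E is in GPa, so P in GPa).
P = 6.4 kPa = 6.4e-6 GPa
Step 2: Compute numerator: 0.0138 * P * a^4.
a^4 = 337^4 = 12897917761
numerator = 0.0138 * 6.4e-6 * 12897917761 = 1.1391e+03
Step 3: Compute denominator: E * t^3 = 130 * 6^3 = 28080
Step 4: w0 = numerator / denominator = 1.1391e+03 / 28080 = 0.0406 um


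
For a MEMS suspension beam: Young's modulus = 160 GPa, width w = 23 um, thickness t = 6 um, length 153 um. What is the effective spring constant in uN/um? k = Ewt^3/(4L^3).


Step 1: Convert E to consistent units (1 GPa = 1000 uN/um^2).
E = 160 GPa = 160000 uN/um^2
Step 2: Compute t^3 = 6^3 = 216
Step 3: Compute L^3 = 153^3 = 3581577
Step 4: k = 160000 * 23 * 216 / (4 * 3581577)
k = 55.4839 uN/um


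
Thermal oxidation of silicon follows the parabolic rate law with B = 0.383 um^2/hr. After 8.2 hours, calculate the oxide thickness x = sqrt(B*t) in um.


Step 1: Compute B*t = 0.383 * 8.2 = 3.1406
Step 2: x = sqrt(3.1406)
x = 1.772 um


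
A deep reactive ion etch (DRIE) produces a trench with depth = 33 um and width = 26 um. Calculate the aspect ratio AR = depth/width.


Step 1: AR = depth / width
Step 2: AR = 33 / 26
AR = 1.3


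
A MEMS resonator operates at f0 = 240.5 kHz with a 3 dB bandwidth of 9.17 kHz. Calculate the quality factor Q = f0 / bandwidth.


Step 1: Q = f0 / bandwidth
Step 2: Q = 240.5 / 9.17
Q = 26.2


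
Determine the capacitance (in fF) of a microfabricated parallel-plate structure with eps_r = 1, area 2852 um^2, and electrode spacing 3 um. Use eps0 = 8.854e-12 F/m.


Step 1: Convert area to m^2: A = 2852e-12 m^2
Step 2: Convert gap to m: d = 3e-6 m
Step 3: C = eps0 * eps_r * A / d
C = 8.854e-12 * 1 * 2852e-12 / 3e-6
Step 4: Convert to fF (multiply by 1e15).
C = 8.42 fF


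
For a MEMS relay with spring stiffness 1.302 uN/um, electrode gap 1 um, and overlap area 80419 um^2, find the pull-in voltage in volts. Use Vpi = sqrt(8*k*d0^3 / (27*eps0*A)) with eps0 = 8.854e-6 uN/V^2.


Step 1: Compute numerator: 8 * k * d0^3 = 8 * 1.302 * 1^3 = 10.416
Step 2: Compute denominator: 27 * eps0 * A = 27 * 8.854e-6 * 80419 = 19.224805
Step 3: Vpi = sqrt(10.416 / 19.224805)
Vpi = 0.74 V


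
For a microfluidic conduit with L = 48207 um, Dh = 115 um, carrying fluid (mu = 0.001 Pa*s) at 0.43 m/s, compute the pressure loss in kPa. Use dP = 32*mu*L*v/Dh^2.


Step 1: Convert to SI: L = 48207e-6 m, Dh = 115e-6 m
Step 2: dP = 32 * 0.001 * 48207e-6 * 0.43 / (115e-6)^2
Step 3: dP = 50157.15 Pa
Step 4: Convert to kPa: dP = 50.16 kPa


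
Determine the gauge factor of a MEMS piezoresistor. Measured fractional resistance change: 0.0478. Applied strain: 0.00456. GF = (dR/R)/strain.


Step 1: Identify values.
dR/R = 0.0478, strain = 0.00456
Step 2: GF = (dR/R) / strain = 0.0478 / 0.00456
GF = 10.5


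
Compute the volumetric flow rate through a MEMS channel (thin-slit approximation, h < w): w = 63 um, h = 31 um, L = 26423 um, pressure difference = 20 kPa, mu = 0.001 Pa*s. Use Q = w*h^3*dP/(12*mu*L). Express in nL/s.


Step 1: Convert all dimensions to SI (meters).
w = 63e-6 m, h = 31e-6 m, L = 26423e-6 m, dP = 20e3 Pa
Step 2: Q = w * h^3 * dP / (12 * mu * L)
Q = 63e-6 * (31e-6)^3 * 20e3 / (12 * 0.001 * 26423e-6) = 1.1838379e-10 m^3/s
Step 3: Convert Q from m^3/s to nL/s (1 m^3 = 1e12 nL, so multiply by 1e12).
Q = 118.384 nL/s


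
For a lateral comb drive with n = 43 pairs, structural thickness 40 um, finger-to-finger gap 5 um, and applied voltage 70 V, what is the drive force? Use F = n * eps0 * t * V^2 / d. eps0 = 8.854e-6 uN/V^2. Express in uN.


Step 1: Parameters: n=43, eps0=8.854e-6 uN/V^2, t=40 um, V=70 V, d=5 um
Step 2: V^2 = 4900
Step 3: F = 43 * 8.854e-6 * 40 * 4900 / 5
F = 14.924 uN


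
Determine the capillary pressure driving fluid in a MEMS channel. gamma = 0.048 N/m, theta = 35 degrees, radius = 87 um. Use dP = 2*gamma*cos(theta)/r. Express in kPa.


Step 1: cos(35 deg) = 0.8192
Step 2: Convert r to m: r = 87e-6 m
Step 3: dP = 2 * 0.048 * 0.8192 / 87e-6 = 903.9 Pa
Step 4: Convert Pa to kPa (divide by 1000).
dP = 0.9 kPa


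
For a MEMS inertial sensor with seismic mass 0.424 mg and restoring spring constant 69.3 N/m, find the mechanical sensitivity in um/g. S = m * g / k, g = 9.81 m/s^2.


Step 1: Convert mass: m = 0.424 mg = 4.24e-07 kg
Step 2: S = m * g / k = 4.24e-07 * 9.81 / 69.3
Step 3: S = 6.00e-08 m/g
Step 4: Convert to um/g: S = 0.06 um/g


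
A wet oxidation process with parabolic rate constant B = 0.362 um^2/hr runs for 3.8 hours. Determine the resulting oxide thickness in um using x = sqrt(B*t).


Step 1: Compute B*t = 0.362 * 3.8 = 1.3756
Step 2: x = sqrt(1.3756)
x = 1.173 um


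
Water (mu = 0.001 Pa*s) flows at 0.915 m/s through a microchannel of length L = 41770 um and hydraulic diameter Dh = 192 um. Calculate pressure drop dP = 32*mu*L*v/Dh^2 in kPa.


Step 1: Convert to SI: L = 41770e-6 m, Dh = 192e-6 m
Step 2: dP = 32 * 0.001 * 41770e-6 * 0.915 / (192e-6)^2
Step 3: dP = 33176.69 Pa
Step 4: Convert to kPa: dP = 33.18 kPa


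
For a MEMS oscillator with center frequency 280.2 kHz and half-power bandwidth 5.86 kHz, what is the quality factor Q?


Step 1: Q = f0 / bandwidth
Step 2: Q = 280.2 / 5.86
Q = 47.8


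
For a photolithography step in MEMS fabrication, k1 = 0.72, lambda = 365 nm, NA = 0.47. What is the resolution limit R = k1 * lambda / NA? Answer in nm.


Step 1: Identify values: k1 = 0.72, lambda = 365 nm, NA = 0.47
Step 2: R = k1 * lambda / NA
R = 0.72 * 365 / 0.47
R = 559.1 nm


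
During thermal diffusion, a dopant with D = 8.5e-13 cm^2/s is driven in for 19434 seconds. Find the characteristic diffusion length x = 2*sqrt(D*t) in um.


Step 1: Compute D*t = 8.5e-13 * 19434 = 1.65189e-08 cm^2
Step 2: sqrt(D*t) = 1.28526e-04 cm
Step 3: x = 2 * 1.28526e-04 cm = 2.57052e-04 cm
Step 4: Convert to um (1 cm = 1e4 um): x = 2.571 um


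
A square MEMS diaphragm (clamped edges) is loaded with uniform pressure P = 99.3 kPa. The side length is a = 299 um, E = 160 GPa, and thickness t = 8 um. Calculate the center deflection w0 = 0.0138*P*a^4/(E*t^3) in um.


Step 1: Convert pressure to compatible units (E is in GPa, so P in GPa).
P = 99.3 kPa = 99.3e-6 GPa
Step 2: Compute numerator: 0.0138 * P * a^4.
a^4 = 299^4 = 7992538801
numerator = 0.0138 * 99.3e-6 * 7992538801 = 1.09525e+04
Step 3: Compute denominator: E * t^3 = 160 * 8^3 = 81920
Step 4: w0 = numerator / denominator = 1.09525e+04 / 81920 = 0.1337 um


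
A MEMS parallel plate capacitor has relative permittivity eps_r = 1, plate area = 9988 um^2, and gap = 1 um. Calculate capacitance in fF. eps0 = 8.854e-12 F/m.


Step 1: Convert area to m^2: A = 9988e-12 m^2
Step 2: Convert gap to m: d = 1e-6 m
Step 3: C = eps0 * eps_r * A / d
C = 8.854e-12 * 1 * 9988e-12 / 1e-6
Step 4: Convert to fF (multiply by 1e15).
C = 88.43 fF


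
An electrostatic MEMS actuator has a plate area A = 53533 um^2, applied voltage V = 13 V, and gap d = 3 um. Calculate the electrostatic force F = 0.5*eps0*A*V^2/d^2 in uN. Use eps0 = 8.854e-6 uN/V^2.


Step 1: Identify parameters.
eps0 = 8.854e-6 uN/V^2, A = 53533 um^2, V = 13 V, d = 3 um
Step 2: Compute V^2 = 13^2 = 169
Step 3: Compute d^2 = 3^2 = 9
Step 4: F = 0.5 * 8.854e-6 * 53533 * 169 / 9
F = 4.45 uN
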